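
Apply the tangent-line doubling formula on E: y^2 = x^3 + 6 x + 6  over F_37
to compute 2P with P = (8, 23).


Doubling: s = (3 x1^2 + a) / (2 y1)
s = (3*8^2 + 6) / (2*23) mod 37 = 22
x3 = s^2 - 2 x1 mod 37 = 22^2 - 2*8 = 24
y3 = s (x1 - x3) - y1 mod 37 = 22 * (8 - 24) - 23 = 32

2P = (24, 32)


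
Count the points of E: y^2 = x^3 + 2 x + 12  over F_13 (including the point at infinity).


For each x in F_13, count y with y^2 = x^3 + 2 x + 12 mod 13:
  x = 0: RHS = 12, y in [5, 8]  -> 2 point(s)
  x = 5: RHS = 4, y in [2, 11]  -> 2 point(s)
  x = 11: RHS = 0, y in [0]  -> 1 point(s)
  x = 12: RHS = 9, y in [3, 10]  -> 2 point(s)
Affine points: 7. Add the point at infinity: total = 8.

#E(F_13) = 8


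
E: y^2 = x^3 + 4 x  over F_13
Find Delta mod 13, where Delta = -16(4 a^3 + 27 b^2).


4 a^3 + 27 b^2 = 4*4^3 + 27*0^2 = 256 + 0 = 256
Delta = -16 * (256) = -4096
Delta mod 13 = 12

Delta = 12 (mod 13)


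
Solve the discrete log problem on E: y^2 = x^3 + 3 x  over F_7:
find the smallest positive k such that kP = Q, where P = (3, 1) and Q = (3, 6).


Enumerate multiples of P until we hit Q = (3, 6):
  1P = (3, 1)
  2P = (2, 0)
  3P = (3, 6)
Match found at i = 3.

k = 3


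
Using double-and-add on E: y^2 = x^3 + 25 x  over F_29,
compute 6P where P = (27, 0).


k = 6 = 110_2 (binary, LSB first: 011)
Double-and-add from P = (27, 0):
  bit 0 = 0: acc unchanged = O
  bit 1 = 1: acc = O + O = O
  bit 2 = 1: acc = O + O = O

6P = O


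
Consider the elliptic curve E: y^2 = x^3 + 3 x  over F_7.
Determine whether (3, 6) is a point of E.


Check whether y^2 = x^3 + 3 x + 0 (mod 7) for (x, y) = (3, 6).
LHS: y^2 = 6^2 mod 7 = 1
RHS: x^3 + 3 x + 0 = 3^3 + 3*3 + 0 mod 7 = 1
LHS = RHS

Yes, on the curve


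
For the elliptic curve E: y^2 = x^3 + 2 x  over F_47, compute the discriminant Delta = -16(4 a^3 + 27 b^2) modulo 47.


4 a^3 + 27 b^2 = 4*2^3 + 27*0^2 = 32 + 0 = 32
Delta = -16 * (32) = -512
Delta mod 47 = 5

Delta = 5 (mod 47)


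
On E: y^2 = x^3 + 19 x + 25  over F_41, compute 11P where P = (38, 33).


k = 11 = 1011_2 (binary, LSB first: 1101)
Double-and-add from P = (38, 33):
  bit 0 = 1: acc = O + (38, 33) = (38, 33)
  bit 1 = 1: acc = (38, 33) + (29, 18) = (36, 25)
  bit 2 = 0: acc unchanged = (36, 25)
  bit 3 = 1: acc = (36, 25) + (18, 7) = (29, 23)

11P = (29, 23)


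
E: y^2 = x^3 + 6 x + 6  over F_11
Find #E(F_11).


For each x in F_11, count y with y^2 = x^3 + 6 x + 6 mod 11:
  x = 2: RHS = 4, y in [2, 9]  -> 2 point(s)
  x = 6: RHS = 5, y in [4, 7]  -> 2 point(s)
  x = 8: RHS = 5, y in [4, 7]  -> 2 point(s)
Affine points: 6. Add the point at infinity: total = 7.

#E(F_11) = 7


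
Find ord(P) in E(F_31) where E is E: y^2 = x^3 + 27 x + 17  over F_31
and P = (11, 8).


Compute successive multiples of P until we hit O:
  1P = (11, 8)
  2P = (3, 1)
  3P = (26, 6)
  4P = (10, 27)
  5P = (30, 12)
  6P = (28, 8)
  7P = (23, 23)
  8P = (16, 9)
  ... (continuing to 30P)
  30P = O

ord(P) = 30


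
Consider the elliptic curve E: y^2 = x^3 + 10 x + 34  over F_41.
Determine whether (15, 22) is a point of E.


Check whether y^2 = x^3 + 10 x + 34 (mod 41) for (x, y) = (15, 22).
LHS: y^2 = 22^2 mod 41 = 33
RHS: x^3 + 10 x + 34 = 15^3 + 10*15 + 34 mod 41 = 33
LHS = RHS

Yes, on the curve


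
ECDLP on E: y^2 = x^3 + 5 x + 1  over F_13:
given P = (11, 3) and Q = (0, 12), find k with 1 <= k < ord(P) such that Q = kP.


Enumerate multiples of P until we hit Q = (0, 12):
  1P = (11, 3)
  2P = (3, 11)
  3P = (0, 12)
Match found at i = 3.

k = 3


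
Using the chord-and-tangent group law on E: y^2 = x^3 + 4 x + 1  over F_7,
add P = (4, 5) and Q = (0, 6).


P != Q, so use the chord formula.
s = (y2 - y1) / (x2 - x1) = (1) / (3) mod 7 = 5
x3 = s^2 - x1 - x2 mod 7 = 5^2 - 4 - 0 = 0
y3 = s (x1 - x3) - y1 mod 7 = 5 * (4 - 0) - 5 = 1

P + Q = (0, 1)


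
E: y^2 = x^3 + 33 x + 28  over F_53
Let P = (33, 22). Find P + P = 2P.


Doubling: s = (3 x1^2 + a) / (2 y1)
s = (3*33^2 + 33) / (2*22) mod 53 = 22
x3 = s^2 - 2 x1 mod 53 = 22^2 - 2*33 = 47
y3 = s (x1 - x3) - y1 mod 53 = 22 * (33 - 47) - 22 = 41

2P = (47, 41)


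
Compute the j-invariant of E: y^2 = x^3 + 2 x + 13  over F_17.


Delta = -16(4 a^3 + 27 b^2) mod 17 = 5
-1728 * (4 a)^3 = -1728 * (4*2)^3 mod 17 = 12
j = 12 * 5^(-1) mod 17 = 16

j = 16 (mod 17)


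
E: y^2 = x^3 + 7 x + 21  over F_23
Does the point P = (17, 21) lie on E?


Check whether y^2 = x^3 + 7 x + 21 (mod 23) for (x, y) = (17, 21).
LHS: y^2 = 21^2 mod 23 = 4
RHS: x^3 + 7 x + 21 = 17^3 + 7*17 + 21 mod 23 = 16
LHS != RHS

No, not on the curve


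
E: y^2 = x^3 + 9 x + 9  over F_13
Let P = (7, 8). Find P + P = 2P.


Doubling: s = (3 x1^2 + a) / (2 y1)
s = (3*7^2 + 9) / (2*8) mod 13 = 0
x3 = s^2 - 2 x1 mod 13 = 0^2 - 2*7 = 12
y3 = s (x1 - x3) - y1 mod 13 = 0 * (7 - 12) - 8 = 5

2P = (12, 5)


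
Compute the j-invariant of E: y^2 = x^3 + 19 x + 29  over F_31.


Delta = -16(4 a^3 + 27 b^2) mod 31 = 23
-1728 * (4 a)^3 = -1728 * (4*19)^3 mod 31 = 4
j = 4 * 23^(-1) mod 31 = 15

j = 15 (mod 31)


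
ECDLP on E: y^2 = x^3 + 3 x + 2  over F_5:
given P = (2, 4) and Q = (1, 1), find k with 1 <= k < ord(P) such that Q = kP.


Enumerate multiples of P until we hit Q = (1, 1):
  1P = (2, 4)
  2P = (1, 1)
Match found at i = 2.

k = 2


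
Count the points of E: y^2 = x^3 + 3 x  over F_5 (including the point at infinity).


For each x in F_5, count y with y^2 = x^3 + 3 x + 0 mod 5:
  x = 0: RHS = 0, y in [0]  -> 1 point(s)
  x = 1: RHS = 4, y in [2, 3]  -> 2 point(s)
  x = 2: RHS = 4, y in [2, 3]  -> 2 point(s)
  x = 3: RHS = 1, y in [1, 4]  -> 2 point(s)
  x = 4: RHS = 1, y in [1, 4]  -> 2 point(s)
Affine points: 9. Add the point at infinity: total = 10.

#E(F_5) = 10


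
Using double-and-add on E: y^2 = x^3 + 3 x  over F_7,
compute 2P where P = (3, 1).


k = 2 = 10_2 (binary, LSB first: 01)
Double-and-add from P = (3, 1):
  bit 0 = 0: acc unchanged = O
  bit 1 = 1: acc = O + (2, 0) = (2, 0)

2P = (2, 0)


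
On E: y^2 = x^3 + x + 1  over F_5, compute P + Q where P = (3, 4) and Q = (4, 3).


P != Q, so use the chord formula.
s = (y2 - y1) / (x2 - x1) = (4) / (1) mod 5 = 4
x3 = s^2 - x1 - x2 mod 5 = 4^2 - 3 - 4 = 4
y3 = s (x1 - x3) - y1 mod 5 = 4 * (3 - 4) - 4 = 2

P + Q = (4, 2)


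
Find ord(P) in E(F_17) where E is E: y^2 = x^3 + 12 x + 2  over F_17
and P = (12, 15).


Compute successive multiples of P until we hit O:
  1P = (12, 15)
  2P = (6, 16)
  3P = (8, 7)
  4P = (1, 7)
  5P = (2, 0)
  6P = (1, 10)
  7P = (8, 10)
  8P = (6, 1)
  ... (continuing to 10P)
  10P = O

ord(P) = 10


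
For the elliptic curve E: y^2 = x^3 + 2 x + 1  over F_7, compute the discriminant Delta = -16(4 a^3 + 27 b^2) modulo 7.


4 a^3 + 27 b^2 = 4*2^3 + 27*1^2 = 32 + 27 = 59
Delta = -16 * (59) = -944
Delta mod 7 = 1

Delta = 1 (mod 7)


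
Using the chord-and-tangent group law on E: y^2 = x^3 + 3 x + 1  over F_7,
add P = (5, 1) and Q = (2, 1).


P != Q, so use the chord formula.
s = (y2 - y1) / (x2 - x1) = (0) / (4) mod 7 = 0
x3 = s^2 - x1 - x2 mod 7 = 0^2 - 5 - 2 = 0
y3 = s (x1 - x3) - y1 mod 7 = 0 * (5 - 0) - 1 = 6

P + Q = (0, 6)


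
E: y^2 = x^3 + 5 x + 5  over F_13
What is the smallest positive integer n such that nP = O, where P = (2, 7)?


Compute successive multiples of P until we hit O:
  1P = (2, 7)
  2P = (12, 5)
  3P = (11, 0)
  4P = (12, 8)
  5P = (2, 6)
  6P = O

ord(P) = 6


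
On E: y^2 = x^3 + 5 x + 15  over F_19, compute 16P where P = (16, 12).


k = 16 = 10000_2 (binary, LSB first: 00001)
Double-and-add from P = (16, 12):
  bit 0 = 0: acc unchanged = O
  bit 1 = 0: acc unchanged = O
  bit 2 = 0: acc unchanged = O
  bit 3 = 0: acc unchanged = O
  bit 4 = 1: acc = O + (10, 18) = (10, 18)

16P = (10, 18)


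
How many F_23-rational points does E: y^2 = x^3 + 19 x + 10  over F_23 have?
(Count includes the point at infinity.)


For each x in F_23, count y with y^2 = x^3 + 19 x + 10 mod 23:
  x = 3: RHS = 2, y in [5, 18]  -> 2 point(s)
  x = 4: RHS = 12, y in [9, 14]  -> 2 point(s)
  x = 5: RHS = 0, y in [0]  -> 1 point(s)
  x = 6: RHS = 18, y in [8, 15]  -> 2 point(s)
  x = 7: RHS = 3, y in [7, 16]  -> 2 point(s)
  x = 9: RHS = 13, y in [6, 17]  -> 2 point(s)
  x = 10: RHS = 4, y in [2, 21]  -> 2 point(s)
  x = 11: RHS = 9, y in [3, 20]  -> 2 point(s)
  x = 13: RHS = 16, y in [4, 19]  -> 2 point(s)
  x = 15: RHS = 13, y in [6, 17]  -> 2 point(s)
  x = 17: RHS = 2, y in [5, 18]  -> 2 point(s)
  x = 19: RHS = 8, y in [10, 13]  -> 2 point(s)
  x = 20: RHS = 18, y in [8, 15]  -> 2 point(s)
  x = 22: RHS = 13, y in [6, 17]  -> 2 point(s)
Affine points: 27. Add the point at infinity: total = 28.

#E(F_23) = 28


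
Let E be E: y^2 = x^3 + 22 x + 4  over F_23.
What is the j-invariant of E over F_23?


Delta = -16(4 a^3 + 27 b^2) mod 23 = 6
-1728 * (4 a)^3 = -1728 * (4*22)^3 mod 23 = 8
j = 8 * 6^(-1) mod 23 = 9

j = 9 (mod 23)


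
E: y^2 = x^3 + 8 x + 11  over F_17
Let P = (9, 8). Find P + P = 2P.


Doubling: s = (3 x1^2 + a) / (2 y1)
s = (3*9^2 + 8) / (2*8) mod 17 = 4
x3 = s^2 - 2 x1 mod 17 = 4^2 - 2*9 = 15
y3 = s (x1 - x3) - y1 mod 17 = 4 * (9 - 15) - 8 = 2

2P = (15, 2)


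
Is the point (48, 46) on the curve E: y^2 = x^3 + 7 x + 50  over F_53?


Check whether y^2 = x^3 + 7 x + 50 (mod 53) for (x, y) = (48, 46).
LHS: y^2 = 46^2 mod 53 = 49
RHS: x^3 + 7 x + 50 = 48^3 + 7*48 + 50 mod 53 = 49
LHS = RHS

Yes, on the curve


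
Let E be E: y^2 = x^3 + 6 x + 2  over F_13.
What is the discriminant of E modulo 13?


4 a^3 + 27 b^2 = 4*6^3 + 27*2^2 = 864 + 108 = 972
Delta = -16 * (972) = -15552
Delta mod 13 = 9

Delta = 9 (mod 13)


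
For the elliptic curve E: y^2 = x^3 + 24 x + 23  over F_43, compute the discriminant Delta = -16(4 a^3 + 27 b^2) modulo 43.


4 a^3 + 27 b^2 = 4*24^3 + 27*23^2 = 55296 + 14283 = 69579
Delta = -16 * (69579) = -1113264
Delta mod 43 = 6

Delta = 6 (mod 43)


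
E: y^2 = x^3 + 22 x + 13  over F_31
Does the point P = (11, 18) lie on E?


Check whether y^2 = x^3 + 22 x + 13 (mod 31) for (x, y) = (11, 18).
LHS: y^2 = 18^2 mod 31 = 14
RHS: x^3 + 22 x + 13 = 11^3 + 22*11 + 13 mod 31 = 5
LHS != RHS

No, not on the curve


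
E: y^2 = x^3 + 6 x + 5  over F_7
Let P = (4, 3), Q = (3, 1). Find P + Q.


P != Q, so use the chord formula.
s = (y2 - y1) / (x2 - x1) = (5) / (6) mod 7 = 2
x3 = s^2 - x1 - x2 mod 7 = 2^2 - 4 - 3 = 4
y3 = s (x1 - x3) - y1 mod 7 = 2 * (4 - 4) - 3 = 4

P + Q = (4, 4)


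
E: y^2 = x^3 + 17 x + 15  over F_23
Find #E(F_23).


For each x in F_23, count y with y^2 = x^3 + 17 x + 15 mod 23:
  x = 3: RHS = 1, y in [1, 22]  -> 2 point(s)
  x = 4: RHS = 9, y in [3, 20]  -> 2 point(s)
  x = 5: RHS = 18, y in [8, 15]  -> 2 point(s)
  x = 9: RHS = 0, y in [0]  -> 1 point(s)
  x = 10: RHS = 12, y in [9, 14]  -> 2 point(s)
  x = 13: RHS = 18, y in [8, 15]  -> 2 point(s)
  x = 16: RHS = 13, y in [6, 17]  -> 2 point(s)
  x = 18: RHS = 12, y in [9, 14]  -> 2 point(s)
  x = 20: RHS = 6, y in [11, 12]  -> 2 point(s)
Affine points: 17. Add the point at infinity: total = 18.

#E(F_23) = 18


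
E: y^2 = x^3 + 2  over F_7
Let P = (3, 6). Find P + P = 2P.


Doubling: s = (3 x1^2 + a) / (2 y1)
s = (3*3^2 + 0) / (2*6) mod 7 = 4
x3 = s^2 - 2 x1 mod 7 = 4^2 - 2*3 = 3
y3 = s (x1 - x3) - y1 mod 7 = 4 * (3 - 3) - 6 = 1

2P = (3, 1)


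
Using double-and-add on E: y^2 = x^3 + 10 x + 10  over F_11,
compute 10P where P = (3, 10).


k = 10 = 1010_2 (binary, LSB first: 0101)
Double-and-add from P = (3, 10):
  bit 0 = 0: acc unchanged = O
  bit 1 = 1: acc = O + (9, 2) = (9, 2)
  bit 2 = 0: acc unchanged = (9, 2)
  bit 3 = 1: acc = (9, 2) + (7, 7) = (4, 2)

10P = (4, 2)


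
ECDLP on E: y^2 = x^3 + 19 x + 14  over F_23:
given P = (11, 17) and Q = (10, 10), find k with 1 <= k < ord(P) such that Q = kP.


Enumerate multiples of P until we hit Q = (10, 10):
  1P = (11, 17)
  2P = (3, 12)
  3P = (4, 19)
  4P = (17, 11)
  5P = (19, 14)
  6P = (5, 21)
  7P = (10, 13)
  8P = (18, 1)
  9P = (18, 22)
  10P = (10, 10)
Match found at i = 10.

k = 10


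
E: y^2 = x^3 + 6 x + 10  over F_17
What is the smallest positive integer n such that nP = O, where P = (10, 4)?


Compute successive multiples of P until we hit O:
  1P = (10, 4)
  2P = (14, 13)
  3P = (14, 4)
  4P = (10, 13)
  5P = O

ord(P) = 5


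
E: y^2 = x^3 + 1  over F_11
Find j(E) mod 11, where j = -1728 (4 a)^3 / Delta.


Delta = -16(4 a^3 + 27 b^2) mod 11 = 8
-1728 * (4 a)^3 = -1728 * (4*0)^3 mod 11 = 0
j = 0 * 8^(-1) mod 11 = 0

j = 0 (mod 11)


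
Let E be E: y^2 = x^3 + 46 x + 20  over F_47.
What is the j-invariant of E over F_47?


Delta = -16(4 a^3 + 27 b^2) mod 47 = 36
-1728 * (4 a)^3 = -1728 * (4*46)^3 mod 47 = 1
j = 1 * 36^(-1) mod 47 = 17

j = 17 (mod 47)


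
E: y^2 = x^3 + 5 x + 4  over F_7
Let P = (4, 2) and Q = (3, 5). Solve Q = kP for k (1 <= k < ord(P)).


Enumerate multiples of P until we hit Q = (3, 5):
  1P = (4, 2)
  2P = (0, 2)
  3P = (3, 5)
Match found at i = 3.

k = 3


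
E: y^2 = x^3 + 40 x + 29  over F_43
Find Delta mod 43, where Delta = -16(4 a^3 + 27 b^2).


4 a^3 + 27 b^2 = 4*40^3 + 27*29^2 = 256000 + 22707 = 278707
Delta = -16 * (278707) = -4459312
Delta mod 43 = 3

Delta = 3 (mod 43)


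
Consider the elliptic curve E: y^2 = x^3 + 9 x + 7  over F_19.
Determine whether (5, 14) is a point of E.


Check whether y^2 = x^3 + 9 x + 7 (mod 19) for (x, y) = (5, 14).
LHS: y^2 = 14^2 mod 19 = 6
RHS: x^3 + 9 x + 7 = 5^3 + 9*5 + 7 mod 19 = 6
LHS = RHS

Yes, on the curve


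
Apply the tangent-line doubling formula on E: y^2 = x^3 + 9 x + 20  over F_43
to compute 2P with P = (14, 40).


Doubling: s = (3 x1^2 + a) / (2 y1)
s = (3*14^2 + 9) / (2*40) mod 43 = 8
x3 = s^2 - 2 x1 mod 43 = 8^2 - 2*14 = 36
y3 = s (x1 - x3) - y1 mod 43 = 8 * (14 - 36) - 40 = 42

2P = (36, 42)


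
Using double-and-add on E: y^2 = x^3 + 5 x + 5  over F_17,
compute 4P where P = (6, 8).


k = 4 = 100_2 (binary, LSB first: 001)
Double-and-add from P = (6, 8):
  bit 0 = 0: acc unchanged = O
  bit 1 = 0: acc unchanged = O
  bit 2 = 1: acc = O + (12, 12) = (12, 12)

4P = (12, 12)


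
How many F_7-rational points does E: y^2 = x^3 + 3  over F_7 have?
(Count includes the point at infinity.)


For each x in F_7, count y with y^2 = x^3 + 0 x + 3 mod 7:
  x = 1: RHS = 4, y in [2, 5]  -> 2 point(s)
  x = 2: RHS = 4, y in [2, 5]  -> 2 point(s)
  x = 3: RHS = 2, y in [3, 4]  -> 2 point(s)
  x = 4: RHS = 4, y in [2, 5]  -> 2 point(s)
  x = 5: RHS = 2, y in [3, 4]  -> 2 point(s)
  x = 6: RHS = 2, y in [3, 4]  -> 2 point(s)
Affine points: 12. Add the point at infinity: total = 13.

#E(F_7) = 13


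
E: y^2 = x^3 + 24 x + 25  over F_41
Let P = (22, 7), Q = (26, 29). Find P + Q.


P != Q, so use the chord formula.
s = (y2 - y1) / (x2 - x1) = (22) / (4) mod 41 = 26
x3 = s^2 - x1 - x2 mod 41 = 26^2 - 22 - 26 = 13
y3 = s (x1 - x3) - y1 mod 41 = 26 * (22 - 13) - 7 = 22

P + Q = (13, 22)


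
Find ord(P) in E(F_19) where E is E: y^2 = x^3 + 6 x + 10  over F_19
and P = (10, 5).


Compute successive multiples of P until we hit O:
  1P = (10, 5)
  2P = (15, 13)
  3P = (11, 1)
  4P = (14, 11)
  5P = (2, 7)
  6P = (13, 10)
  7P = (3, 13)
  8P = (17, 3)
  ... (continuing to 22P)
  22P = O

ord(P) = 22


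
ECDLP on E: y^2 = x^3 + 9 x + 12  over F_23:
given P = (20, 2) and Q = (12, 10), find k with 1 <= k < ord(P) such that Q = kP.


Enumerate multiples of P until we hit Q = (12, 10):
  1P = (20, 2)
  2P = (18, 16)
  3P = (11, 4)
  4P = (0, 14)
  5P = (19, 2)
  6P = (7, 21)
  7P = (21, 3)
  8P = (6, 12)
  9P = (13, 16)
  10P = (17, 15)
  11P = (15, 7)
  12P = (12, 13)
  13P = (22, 18)
  14P = (22, 5)
  15P = (12, 10)
Match found at i = 15.

k = 15


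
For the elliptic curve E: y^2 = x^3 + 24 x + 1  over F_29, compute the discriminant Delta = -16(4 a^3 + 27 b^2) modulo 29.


4 a^3 + 27 b^2 = 4*24^3 + 27*1^2 = 55296 + 27 = 55323
Delta = -16 * (55323) = -885168
Delta mod 29 = 28

Delta = 28 (mod 29)


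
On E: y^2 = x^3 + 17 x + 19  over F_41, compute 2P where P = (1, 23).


Doubling: s = (3 x1^2 + a) / (2 y1)
s = (3*1^2 + 17) / (2*23) mod 41 = 4
x3 = s^2 - 2 x1 mod 41 = 4^2 - 2*1 = 14
y3 = s (x1 - x3) - y1 mod 41 = 4 * (1 - 14) - 23 = 7

2P = (14, 7)


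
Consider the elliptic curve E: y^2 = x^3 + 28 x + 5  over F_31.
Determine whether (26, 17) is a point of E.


Check whether y^2 = x^3 + 28 x + 5 (mod 31) for (x, y) = (26, 17).
LHS: y^2 = 17^2 mod 31 = 10
RHS: x^3 + 28 x + 5 = 26^3 + 28*26 + 5 mod 31 = 19
LHS != RHS

No, not on the curve


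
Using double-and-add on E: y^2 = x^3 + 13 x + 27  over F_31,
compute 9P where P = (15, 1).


k = 9 = 1001_2 (binary, LSB first: 1001)
Double-and-add from P = (15, 1):
  bit 0 = 1: acc = O + (15, 1) = (15, 1)
  bit 1 = 0: acc unchanged = (15, 1)
  bit 2 = 0: acc unchanged = (15, 1)
  bit 3 = 1: acc = (15, 1) + (12, 12) = (14, 16)

9P = (14, 16)


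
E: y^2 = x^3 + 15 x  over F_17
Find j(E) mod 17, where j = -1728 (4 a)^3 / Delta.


Delta = -16(4 a^3 + 27 b^2) mod 17 = 2
-1728 * (4 a)^3 = -1728 * (4*15)^3 mod 17 = 5
j = 5 * 2^(-1) mod 17 = 11

j = 11 (mod 17)


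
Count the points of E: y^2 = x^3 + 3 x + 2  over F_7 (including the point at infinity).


For each x in F_7, count y with y^2 = x^3 + 3 x + 2 mod 7:
  x = 0: RHS = 2, y in [3, 4]  -> 2 point(s)
  x = 2: RHS = 2, y in [3, 4]  -> 2 point(s)
  x = 4: RHS = 1, y in [1, 6]  -> 2 point(s)
  x = 5: RHS = 2, y in [3, 4]  -> 2 point(s)
Affine points: 8. Add the point at infinity: total = 9.

#E(F_7) = 9


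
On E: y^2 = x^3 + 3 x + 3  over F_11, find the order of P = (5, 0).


Compute successive multiples of P until we hit O:
  1P = (5, 0)
  2P = O

ord(P) = 2


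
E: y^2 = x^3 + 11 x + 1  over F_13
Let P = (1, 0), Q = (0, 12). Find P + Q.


P != Q, so use the chord formula.
s = (y2 - y1) / (x2 - x1) = (12) / (12) mod 13 = 1
x3 = s^2 - x1 - x2 mod 13 = 1^2 - 1 - 0 = 0
y3 = s (x1 - x3) - y1 mod 13 = 1 * (1 - 0) - 0 = 1

P + Q = (0, 1)


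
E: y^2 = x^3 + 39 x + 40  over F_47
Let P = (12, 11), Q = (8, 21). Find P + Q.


P != Q, so use the chord formula.
s = (y2 - y1) / (x2 - x1) = (10) / (43) mod 47 = 21
x3 = s^2 - x1 - x2 mod 47 = 21^2 - 12 - 8 = 45
y3 = s (x1 - x3) - y1 mod 47 = 21 * (12 - 45) - 11 = 1

P + Q = (45, 1)


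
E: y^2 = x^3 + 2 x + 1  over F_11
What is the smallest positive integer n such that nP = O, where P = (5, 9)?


Compute successive multiples of P until we hit O:
  1P = (5, 9)
  2P = (1, 2)
  3P = (6, 3)
  4P = (3, 1)
  5P = (8, 1)
  6P = (10, 8)
  7P = (0, 1)
  8P = (9, 0)
  ... (continuing to 16P)
  16P = O

ord(P) = 16


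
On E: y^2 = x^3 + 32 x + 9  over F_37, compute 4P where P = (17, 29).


k = 4 = 100_2 (binary, LSB first: 001)
Double-and-add from P = (17, 29):
  bit 0 = 0: acc unchanged = O
  bit 1 = 0: acc unchanged = O
  bit 2 = 1: acc = O + (9, 8) = (9, 8)

4P = (9, 8)


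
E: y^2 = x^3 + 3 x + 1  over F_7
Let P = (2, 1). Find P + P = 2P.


Doubling: s = (3 x1^2 + a) / (2 y1)
s = (3*2^2 + 3) / (2*1) mod 7 = 4
x3 = s^2 - 2 x1 mod 7 = 4^2 - 2*2 = 5
y3 = s (x1 - x3) - y1 mod 7 = 4 * (2 - 5) - 1 = 1

2P = (5, 1)


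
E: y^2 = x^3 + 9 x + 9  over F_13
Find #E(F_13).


For each x in F_13, count y with y^2 = x^3 + 9 x + 9 mod 13:
  x = 0: RHS = 9, y in [3, 10]  -> 2 point(s)
  x = 2: RHS = 9, y in [3, 10]  -> 2 point(s)
  x = 5: RHS = 10, y in [6, 7]  -> 2 point(s)
  x = 7: RHS = 12, y in [5, 8]  -> 2 point(s)
  x = 9: RHS = 0, y in [0]  -> 1 point(s)
  x = 11: RHS = 9, y in [3, 10]  -> 2 point(s)
  x = 12: RHS = 12, y in [5, 8]  -> 2 point(s)
Affine points: 13. Add the point at infinity: total = 14.

#E(F_13) = 14


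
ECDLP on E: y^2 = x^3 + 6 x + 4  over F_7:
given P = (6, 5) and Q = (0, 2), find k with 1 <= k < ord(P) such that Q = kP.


Enumerate multiples of P until we hit Q = (0, 2):
  1P = (6, 5)
  2P = (4, 1)
  3P = (1, 5)
  4P = (0, 2)
Match found at i = 4.

k = 4


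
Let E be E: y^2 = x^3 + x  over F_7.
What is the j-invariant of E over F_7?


Delta = -16(4 a^3 + 27 b^2) mod 7 = 6
-1728 * (4 a)^3 = -1728 * (4*1)^3 mod 7 = 1
j = 1 * 6^(-1) mod 7 = 6

j = 6 (mod 7)


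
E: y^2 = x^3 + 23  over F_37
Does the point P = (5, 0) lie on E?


Check whether y^2 = x^3 + 0 x + 23 (mod 37) for (x, y) = (5, 0).
LHS: y^2 = 0^2 mod 37 = 0
RHS: x^3 + 0 x + 23 = 5^3 + 0*5 + 23 mod 37 = 0
LHS = RHS

Yes, on the curve


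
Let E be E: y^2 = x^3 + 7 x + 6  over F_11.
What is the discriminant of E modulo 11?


4 a^3 + 27 b^2 = 4*7^3 + 27*6^2 = 1372 + 972 = 2344
Delta = -16 * (2344) = -37504
Delta mod 11 = 6

Delta = 6 (mod 11)


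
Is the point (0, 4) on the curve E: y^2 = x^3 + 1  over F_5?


Check whether y^2 = x^3 + 0 x + 1 (mod 5) for (x, y) = (0, 4).
LHS: y^2 = 4^2 mod 5 = 1
RHS: x^3 + 0 x + 1 = 0^3 + 0*0 + 1 mod 5 = 1
LHS = RHS

Yes, on the curve


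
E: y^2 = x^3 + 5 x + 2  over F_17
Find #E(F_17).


For each x in F_17, count y with y^2 = x^3 + 5 x + 2 mod 17:
  x = 0: RHS = 2, y in [6, 11]  -> 2 point(s)
  x = 1: RHS = 8, y in [5, 12]  -> 2 point(s)
  x = 4: RHS = 1, y in [1, 16]  -> 2 point(s)
  x = 5: RHS = 16, y in [4, 13]  -> 2 point(s)
  x = 10: RHS = 15, y in [7, 10]  -> 2 point(s)
  x = 15: RHS = 1, y in [1, 16]  -> 2 point(s)
  x = 16: RHS = 13, y in [8, 9]  -> 2 point(s)
Affine points: 14. Add the point at infinity: total = 15.

#E(F_17) = 15


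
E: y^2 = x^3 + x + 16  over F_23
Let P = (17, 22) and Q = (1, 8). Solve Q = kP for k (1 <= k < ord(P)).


Enumerate multiples of P until we hit Q = (1, 8):
  1P = (17, 22)
  2P = (21, 12)
  3P = (20, 20)
  4P = (12, 13)
  5P = (0, 4)
  6P = (15, 18)
  7P = (18, 22)
  8P = (11, 1)
  9P = (13, 15)
  10P = (9, 15)
  11P = (1, 15)
  12P = (6, 13)
  13P = (2, 7)
  14P = (5, 13)
  15P = (3, 0)
  16P = (5, 10)
  17P = (2, 16)
  18P = (6, 10)
  19P = (1, 8)
Match found at i = 19.

k = 19


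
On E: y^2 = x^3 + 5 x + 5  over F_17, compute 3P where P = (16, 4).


k = 3 = 11_2 (binary, LSB first: 11)
Double-and-add from P = (16, 4):
  bit 0 = 1: acc = O + (16, 4) = (16, 4)
  bit 1 = 1: acc = (16, 4) + (3, 9) = (7, 3)

3P = (7, 3)


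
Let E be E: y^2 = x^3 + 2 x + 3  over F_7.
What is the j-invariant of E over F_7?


Delta = -16(4 a^3 + 27 b^2) mod 7 = 3
-1728 * (4 a)^3 = -1728 * (4*2)^3 mod 7 = 1
j = 1 * 3^(-1) mod 7 = 5

j = 5 (mod 7)


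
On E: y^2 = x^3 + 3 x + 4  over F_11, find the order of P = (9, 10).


Compute successive multiples of P until we hit O:
  1P = (9, 10)
  2P = (8, 10)
  3P = (5, 1)
  4P = (0, 2)
  5P = (7, 4)
  6P = (4, 5)
  7P = (10, 0)
  8P = (4, 6)
  ... (continuing to 14P)
  14P = O

ord(P) = 14


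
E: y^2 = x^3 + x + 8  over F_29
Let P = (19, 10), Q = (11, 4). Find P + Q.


P != Q, so use the chord formula.
s = (y2 - y1) / (x2 - x1) = (23) / (21) mod 29 = 8
x3 = s^2 - x1 - x2 mod 29 = 8^2 - 19 - 11 = 5
y3 = s (x1 - x3) - y1 mod 29 = 8 * (19 - 5) - 10 = 15

P + Q = (5, 15)


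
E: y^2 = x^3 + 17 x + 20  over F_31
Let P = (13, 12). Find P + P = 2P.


Doubling: s = (3 x1^2 + a) / (2 y1)
s = (3*13^2 + 17) / (2*12) mod 31 = 27
x3 = s^2 - 2 x1 mod 31 = 27^2 - 2*13 = 21
y3 = s (x1 - x3) - y1 mod 31 = 27 * (13 - 21) - 12 = 20

2P = (21, 20)


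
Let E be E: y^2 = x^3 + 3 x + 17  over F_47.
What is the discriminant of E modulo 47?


4 a^3 + 27 b^2 = 4*3^3 + 27*17^2 = 108 + 7803 = 7911
Delta = -16 * (7911) = -126576
Delta mod 47 = 42

Delta = 42 (mod 47)


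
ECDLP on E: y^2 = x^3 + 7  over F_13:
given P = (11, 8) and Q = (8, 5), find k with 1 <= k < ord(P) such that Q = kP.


Enumerate multiples of P until we hit Q = (8, 5):
  1P = (11, 8)
  2P = (7, 8)
  3P = (8, 5)
Match found at i = 3.

k = 3


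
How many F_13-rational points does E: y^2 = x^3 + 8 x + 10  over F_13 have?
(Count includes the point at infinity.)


For each x in F_13, count y with y^2 = x^3 + 8 x + 10 mod 13:
  x = 0: RHS = 10, y in [6, 7]  -> 2 point(s)
  x = 3: RHS = 9, y in [3, 10]  -> 2 point(s)
  x = 6: RHS = 1, y in [1, 12]  -> 2 point(s)
  x = 8: RHS = 1, y in [1, 12]  -> 2 point(s)
  x = 11: RHS = 12, y in [5, 8]  -> 2 point(s)
  x = 12: RHS = 1, y in [1, 12]  -> 2 point(s)
Affine points: 12. Add the point at infinity: total = 13.

#E(F_13) = 13


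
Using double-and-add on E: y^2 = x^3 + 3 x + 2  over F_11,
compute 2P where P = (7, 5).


k = 2 = 10_2 (binary, LSB first: 01)
Double-and-add from P = (7, 5):
  bit 0 = 0: acc unchanged = O
  bit 1 = 1: acc = O + (2, 4) = (2, 4)

2P = (2, 4)


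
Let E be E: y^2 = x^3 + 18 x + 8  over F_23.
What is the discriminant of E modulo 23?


4 a^3 + 27 b^2 = 4*18^3 + 27*8^2 = 23328 + 1728 = 25056
Delta = -16 * (25056) = -400896
Delta mod 23 = 17

Delta = 17 (mod 23)


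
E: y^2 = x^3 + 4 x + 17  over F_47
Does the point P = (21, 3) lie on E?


Check whether y^2 = x^3 + 4 x + 17 (mod 47) for (x, y) = (21, 3).
LHS: y^2 = 3^2 mod 47 = 9
RHS: x^3 + 4 x + 17 = 21^3 + 4*21 + 17 mod 47 = 9
LHS = RHS

Yes, on the curve


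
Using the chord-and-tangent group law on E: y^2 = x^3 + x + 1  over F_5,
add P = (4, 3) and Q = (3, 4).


P != Q, so use the chord formula.
s = (y2 - y1) / (x2 - x1) = (1) / (4) mod 5 = 4
x3 = s^2 - x1 - x2 mod 5 = 4^2 - 4 - 3 = 4
y3 = s (x1 - x3) - y1 mod 5 = 4 * (4 - 4) - 3 = 2

P + Q = (4, 2)


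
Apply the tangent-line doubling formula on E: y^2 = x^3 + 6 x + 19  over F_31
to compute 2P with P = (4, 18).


Doubling: s = (3 x1^2 + a) / (2 y1)
s = (3*4^2 + 6) / (2*18) mod 31 = 17
x3 = s^2 - 2 x1 mod 31 = 17^2 - 2*4 = 2
y3 = s (x1 - x3) - y1 mod 31 = 17 * (4 - 2) - 18 = 16

2P = (2, 16)


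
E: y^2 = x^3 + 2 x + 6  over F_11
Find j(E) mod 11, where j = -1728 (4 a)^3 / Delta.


Delta = -16(4 a^3 + 27 b^2) mod 11 = 7
-1728 * (4 a)^3 = -1728 * (4*2)^3 mod 11 = 5
j = 5 * 7^(-1) mod 11 = 7

j = 7 (mod 11)


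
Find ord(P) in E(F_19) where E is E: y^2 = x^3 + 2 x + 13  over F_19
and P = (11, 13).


Compute successive multiples of P until we hit O:
  1P = (11, 13)
  2P = (14, 7)
  3P = (17, 18)
  4P = (7, 3)
  5P = (12, 13)
  6P = (15, 6)
  7P = (2, 14)
  8P = (10, 8)
  ... (continuing to 24P)
  24P = O

ord(P) = 24


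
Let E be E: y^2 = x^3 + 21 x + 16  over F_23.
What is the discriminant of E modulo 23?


4 a^3 + 27 b^2 = 4*21^3 + 27*16^2 = 37044 + 6912 = 43956
Delta = -16 * (43956) = -703296
Delta mod 23 = 21

Delta = 21 (mod 23)


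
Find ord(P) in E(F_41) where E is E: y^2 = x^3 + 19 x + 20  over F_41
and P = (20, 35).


Compute successive multiples of P until we hit O:
  1P = (20, 35)
  2P = (38, 10)
  3P = (1, 32)
  4P = (24, 14)
  5P = (22, 37)
  6P = (0, 26)
  7P = (17, 34)
  8P = (36, 28)
  ... (continuing to 27P)
  27P = O

ord(P) = 27


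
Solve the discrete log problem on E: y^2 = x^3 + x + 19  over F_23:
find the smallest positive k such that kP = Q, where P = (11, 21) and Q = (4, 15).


Enumerate multiples of P until we hit Q = (4, 15):
  1P = (11, 21)
  2P = (2, 11)
  3P = (3, 16)
  4P = (4, 15)
Match found at i = 4.

k = 4


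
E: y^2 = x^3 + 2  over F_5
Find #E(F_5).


For each x in F_5, count y with y^2 = x^3 + 0 x + 2 mod 5:
  x = 2: RHS = 0, y in [0]  -> 1 point(s)
  x = 3: RHS = 4, y in [2, 3]  -> 2 point(s)
  x = 4: RHS = 1, y in [1, 4]  -> 2 point(s)
Affine points: 5. Add the point at infinity: total = 6.

#E(F_5) = 6


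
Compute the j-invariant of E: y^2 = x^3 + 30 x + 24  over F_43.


Delta = -16(4 a^3 + 27 b^2) mod 43 = 7
-1728 * (4 a)^3 = -1728 * (4*30)^3 mod 43 = 27
j = 27 * 7^(-1) mod 43 = 10

j = 10 (mod 43)


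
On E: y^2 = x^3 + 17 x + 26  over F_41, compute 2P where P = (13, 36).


Doubling: s = (3 x1^2 + a) / (2 y1)
s = (3*13^2 + 17) / (2*36) mod 41 = 5
x3 = s^2 - 2 x1 mod 41 = 5^2 - 2*13 = 40
y3 = s (x1 - x3) - y1 mod 41 = 5 * (13 - 40) - 36 = 34

2P = (40, 34)


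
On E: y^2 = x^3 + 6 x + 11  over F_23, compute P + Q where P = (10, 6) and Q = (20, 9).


P != Q, so use the chord formula.
s = (y2 - y1) / (x2 - x1) = (3) / (10) mod 23 = 21
x3 = s^2 - x1 - x2 mod 23 = 21^2 - 10 - 20 = 20
y3 = s (x1 - x3) - y1 mod 23 = 21 * (10 - 20) - 6 = 14

P + Q = (20, 14)


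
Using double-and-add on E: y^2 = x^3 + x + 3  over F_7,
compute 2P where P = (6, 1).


k = 2 = 10_2 (binary, LSB first: 01)
Double-and-add from P = (6, 1):
  bit 0 = 0: acc unchanged = O
  bit 1 = 1: acc = O + (6, 6) = (6, 6)

2P = (6, 6)


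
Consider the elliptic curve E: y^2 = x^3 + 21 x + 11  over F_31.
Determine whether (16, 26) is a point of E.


Check whether y^2 = x^3 + 21 x + 11 (mod 31) for (x, y) = (16, 26).
LHS: y^2 = 26^2 mod 31 = 25
RHS: x^3 + 21 x + 11 = 16^3 + 21*16 + 11 mod 31 = 10
LHS != RHS

No, not on the curve


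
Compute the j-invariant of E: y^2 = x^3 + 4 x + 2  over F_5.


Delta = -16(4 a^3 + 27 b^2) mod 5 = 1
-1728 * (4 a)^3 = -1728 * (4*4)^3 mod 5 = 2
j = 2 * 1^(-1) mod 5 = 2

j = 2 (mod 5)


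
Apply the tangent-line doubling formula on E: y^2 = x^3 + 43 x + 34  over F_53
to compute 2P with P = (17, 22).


Doubling: s = (3 x1^2 + a) / (2 y1)
s = (3*17^2 + 43) / (2*22) mod 53 = 52
x3 = s^2 - 2 x1 mod 53 = 52^2 - 2*17 = 20
y3 = s (x1 - x3) - y1 mod 53 = 52 * (17 - 20) - 22 = 34

2P = (20, 34)


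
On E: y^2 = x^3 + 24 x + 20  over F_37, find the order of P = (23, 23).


Compute successive multiples of P until we hit O:
  1P = (23, 23)
  2P = (27, 1)
  3P = (8, 24)
  4P = (31, 17)
  5P = (9, 22)
  6P = (32, 16)
  7P = (26, 4)
  8P = (24, 8)
  ... (continuing to 30P)
  30P = O

ord(P) = 30


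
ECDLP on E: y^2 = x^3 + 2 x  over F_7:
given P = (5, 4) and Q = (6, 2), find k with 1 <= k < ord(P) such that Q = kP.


Enumerate multiples of P until we hit Q = (6, 2):
  1P = (5, 4)
  2P = (4, 3)
  3P = (6, 2)
Match found at i = 3.

k = 3


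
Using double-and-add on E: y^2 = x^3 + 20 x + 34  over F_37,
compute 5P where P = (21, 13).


k = 5 = 101_2 (binary, LSB first: 101)
Double-and-add from P = (21, 13):
  bit 0 = 1: acc = O + (21, 13) = (21, 13)
  bit 1 = 0: acc unchanged = (21, 13)
  bit 2 = 1: acc = (21, 13) + (17, 12) = (6, 0)

5P = (6, 0)


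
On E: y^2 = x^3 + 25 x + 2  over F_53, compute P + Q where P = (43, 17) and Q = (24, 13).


P != Q, so use the chord formula.
s = (y2 - y1) / (x2 - x1) = (49) / (34) mod 53 = 3
x3 = s^2 - x1 - x2 mod 53 = 3^2 - 43 - 24 = 48
y3 = s (x1 - x3) - y1 mod 53 = 3 * (43 - 48) - 17 = 21

P + Q = (48, 21)


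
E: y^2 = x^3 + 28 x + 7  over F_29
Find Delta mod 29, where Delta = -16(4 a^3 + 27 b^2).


4 a^3 + 27 b^2 = 4*28^3 + 27*7^2 = 87808 + 1323 = 89131
Delta = -16 * (89131) = -1426096
Delta mod 29 = 8

Delta = 8 (mod 29)


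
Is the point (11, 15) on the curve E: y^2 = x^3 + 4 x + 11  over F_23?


Check whether y^2 = x^3 + 4 x + 11 (mod 23) for (x, y) = (11, 15).
LHS: y^2 = 15^2 mod 23 = 18
RHS: x^3 + 4 x + 11 = 11^3 + 4*11 + 11 mod 23 = 6
LHS != RHS

No, not on the curve


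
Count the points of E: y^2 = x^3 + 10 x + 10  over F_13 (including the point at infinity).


For each x in F_13, count y with y^2 = x^3 + 10 x + 10 mod 13:
  x = 0: RHS = 10, y in [6, 7]  -> 2 point(s)
  x = 2: RHS = 12, y in [5, 8]  -> 2 point(s)
  x = 4: RHS = 10, y in [6, 7]  -> 2 point(s)
  x = 5: RHS = 3, y in [4, 9]  -> 2 point(s)
  x = 6: RHS = 0, y in [0]  -> 1 point(s)
  x = 8: RHS = 4, y in [2, 11]  -> 2 point(s)
  x = 9: RHS = 10, y in [6, 7]  -> 2 point(s)
  x = 12: RHS = 12, y in [5, 8]  -> 2 point(s)
Affine points: 15. Add the point at infinity: total = 16.

#E(F_13) = 16


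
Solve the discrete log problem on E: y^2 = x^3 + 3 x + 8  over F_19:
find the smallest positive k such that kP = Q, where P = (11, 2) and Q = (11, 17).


Enumerate multiples of P until we hit Q = (11, 17):
  1P = (11, 2)
  2P = (14, 18)
  3P = (14, 1)
  4P = (11, 17)
Match found at i = 4.

k = 4


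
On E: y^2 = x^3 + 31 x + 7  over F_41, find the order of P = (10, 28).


Compute successive multiples of P until we hit O:
  1P = (10, 28)
  2P = (3, 39)
  3P = (38, 16)
  4P = (30, 4)
  5P = (9, 20)
  6P = (4, 20)
  7P = (6, 32)
  8P = (26, 29)
  ... (continuing to 21P)
  21P = O

ord(P) = 21


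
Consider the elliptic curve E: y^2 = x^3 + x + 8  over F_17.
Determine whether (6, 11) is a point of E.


Check whether y^2 = x^3 + 1 x + 8 (mod 17) for (x, y) = (6, 11).
LHS: y^2 = 11^2 mod 17 = 2
RHS: x^3 + 1 x + 8 = 6^3 + 1*6 + 8 mod 17 = 9
LHS != RHS

No, not on the curve


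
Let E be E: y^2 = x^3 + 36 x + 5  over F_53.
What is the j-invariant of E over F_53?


Delta = -16(4 a^3 + 27 b^2) mod 53 = 48
-1728 * (4 a)^3 = -1728 * (4*36)^3 mod 53 = 39
j = 39 * 48^(-1) mod 53 = 24

j = 24 (mod 53)


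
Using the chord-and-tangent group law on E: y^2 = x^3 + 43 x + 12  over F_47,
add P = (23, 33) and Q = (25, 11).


P != Q, so use the chord formula.
s = (y2 - y1) / (x2 - x1) = (25) / (2) mod 47 = 36
x3 = s^2 - x1 - x2 mod 47 = 36^2 - 23 - 25 = 26
y3 = s (x1 - x3) - y1 mod 47 = 36 * (23 - 26) - 33 = 0

P + Q = (26, 0)


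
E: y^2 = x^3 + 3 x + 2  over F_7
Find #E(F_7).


For each x in F_7, count y with y^2 = x^3 + 3 x + 2 mod 7:
  x = 0: RHS = 2, y in [3, 4]  -> 2 point(s)
  x = 2: RHS = 2, y in [3, 4]  -> 2 point(s)
  x = 4: RHS = 1, y in [1, 6]  -> 2 point(s)
  x = 5: RHS = 2, y in [3, 4]  -> 2 point(s)
Affine points: 8. Add the point at infinity: total = 9.

#E(F_7) = 9


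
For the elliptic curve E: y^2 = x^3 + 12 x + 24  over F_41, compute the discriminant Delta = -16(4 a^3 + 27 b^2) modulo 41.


4 a^3 + 27 b^2 = 4*12^3 + 27*24^2 = 6912 + 15552 = 22464
Delta = -16 * (22464) = -359424
Delta mod 41 = 23

Delta = 23 (mod 41)


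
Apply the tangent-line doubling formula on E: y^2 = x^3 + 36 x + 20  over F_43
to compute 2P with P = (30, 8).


Doubling: s = (3 x1^2 + a) / (2 y1)
s = (3*30^2 + 36) / (2*8) mod 43 = 42
x3 = s^2 - 2 x1 mod 43 = 42^2 - 2*30 = 27
y3 = s (x1 - x3) - y1 mod 43 = 42 * (30 - 27) - 8 = 32

2P = (27, 32)


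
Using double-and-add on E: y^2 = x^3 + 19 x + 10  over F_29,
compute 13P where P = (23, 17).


k = 13 = 1101_2 (binary, LSB first: 1011)
Double-and-add from P = (23, 17):
  bit 0 = 1: acc = O + (23, 17) = (23, 17)
  bit 1 = 0: acc unchanged = (23, 17)
  bit 2 = 1: acc = (23, 17) + (26, 19) = (3, 6)
  bit 3 = 1: acc = (3, 6) + (11, 19) = (19, 26)

13P = (19, 26)


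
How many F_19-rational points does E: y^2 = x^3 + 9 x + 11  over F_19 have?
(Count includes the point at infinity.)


For each x in F_19, count y with y^2 = x^3 + 9 x + 11 mod 19:
  x = 0: RHS = 11, y in [7, 12]  -> 2 point(s)
  x = 4: RHS = 16, y in [4, 15]  -> 2 point(s)
  x = 8: RHS = 6, y in [5, 14]  -> 2 point(s)
  x = 9: RHS = 4, y in [2, 17]  -> 2 point(s)
  x = 11: RHS = 16, y in [4, 15]  -> 2 point(s)
  x = 12: RHS = 4, y in [2, 17]  -> 2 point(s)
  x = 13: RHS = 7, y in [8, 11]  -> 2 point(s)
  x = 15: RHS = 6, y in [5, 14]  -> 2 point(s)
  x = 17: RHS = 4, y in [2, 17]  -> 2 point(s)
  x = 18: RHS = 1, y in [1, 18]  -> 2 point(s)
Affine points: 20. Add the point at infinity: total = 21.

#E(F_19) = 21


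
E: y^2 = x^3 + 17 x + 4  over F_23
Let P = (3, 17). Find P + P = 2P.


Doubling: s = (3 x1^2 + a) / (2 y1)
s = (3*3^2 + 17) / (2*17) mod 23 = 4
x3 = s^2 - 2 x1 mod 23 = 4^2 - 2*3 = 10
y3 = s (x1 - x3) - y1 mod 23 = 4 * (3 - 10) - 17 = 1

2P = (10, 1)


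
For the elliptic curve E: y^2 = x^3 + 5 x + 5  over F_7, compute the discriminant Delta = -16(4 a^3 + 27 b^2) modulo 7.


4 a^3 + 27 b^2 = 4*5^3 + 27*5^2 = 500 + 675 = 1175
Delta = -16 * (1175) = -18800
Delta mod 7 = 2

Delta = 2 (mod 7)


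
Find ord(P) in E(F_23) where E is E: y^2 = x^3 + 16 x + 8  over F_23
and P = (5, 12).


Compute successive multiples of P until we hit O:
  1P = (5, 12)
  2P = (14, 20)
  3P = (17, 8)
  4P = (19, 8)
  5P = (8, 2)
  6P = (16, 17)
  7P = (10, 15)
  8P = (1, 18)
  ... (continuing to 27P)
  27P = O

ord(P) = 27


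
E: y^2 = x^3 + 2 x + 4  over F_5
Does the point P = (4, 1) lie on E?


Check whether y^2 = x^3 + 2 x + 4 (mod 5) for (x, y) = (4, 1).
LHS: y^2 = 1^2 mod 5 = 1
RHS: x^3 + 2 x + 4 = 4^3 + 2*4 + 4 mod 5 = 1
LHS = RHS

Yes, on the curve


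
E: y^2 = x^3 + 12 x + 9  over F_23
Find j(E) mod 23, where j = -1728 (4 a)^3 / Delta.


Delta = -16(4 a^3 + 27 b^2) mod 23 = 6
-1728 * (4 a)^3 = -1728 * (4*12)^3 mod 23 = 22
j = 22 * 6^(-1) mod 23 = 19

j = 19 (mod 23)


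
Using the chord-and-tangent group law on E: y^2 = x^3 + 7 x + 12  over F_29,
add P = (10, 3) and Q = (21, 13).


P != Q, so use the chord formula.
s = (y2 - y1) / (x2 - x1) = (10) / (11) mod 29 = 22
x3 = s^2 - x1 - x2 mod 29 = 22^2 - 10 - 21 = 18
y3 = s (x1 - x3) - y1 mod 29 = 22 * (10 - 18) - 3 = 24

P + Q = (18, 24)


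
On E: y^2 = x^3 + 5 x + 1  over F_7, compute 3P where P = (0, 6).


k = 3 = 11_2 (binary, LSB first: 11)
Double-and-add from P = (0, 6):
  bit 0 = 1: acc = O + (0, 6) = (0, 6)
  bit 1 = 1: acc = (0, 6) + (1, 0) = (0, 1)

3P = (0, 1)


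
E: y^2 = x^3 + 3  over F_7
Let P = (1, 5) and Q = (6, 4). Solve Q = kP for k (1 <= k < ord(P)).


Enumerate multiples of P until we hit Q = (6, 4):
  1P = (1, 5)
  2P = (6, 4)
Match found at i = 2.

k = 2


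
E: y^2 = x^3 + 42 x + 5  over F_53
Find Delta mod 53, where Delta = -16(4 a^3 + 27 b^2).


4 a^3 + 27 b^2 = 4*42^3 + 27*5^2 = 296352 + 675 = 297027
Delta = -16 * (297027) = -4752432
Delta mod 53 = 25

Delta = 25 (mod 53)


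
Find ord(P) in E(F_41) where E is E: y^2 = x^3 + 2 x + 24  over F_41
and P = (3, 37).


Compute successive multiples of P until we hit O:
  1P = (3, 37)
  2P = (27, 9)
  3P = (34, 6)
  4P = (5, 6)
  5P = (17, 16)
  6P = (13, 19)
  7P = (2, 35)
  8P = (40, 12)
  ... (continuing to 31P)
  31P = O

ord(P) = 31


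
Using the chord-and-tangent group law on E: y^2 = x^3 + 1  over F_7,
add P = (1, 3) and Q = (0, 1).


P != Q, so use the chord formula.
s = (y2 - y1) / (x2 - x1) = (5) / (6) mod 7 = 2
x3 = s^2 - x1 - x2 mod 7 = 2^2 - 1 - 0 = 3
y3 = s (x1 - x3) - y1 mod 7 = 2 * (1 - 3) - 3 = 0

P + Q = (3, 0)


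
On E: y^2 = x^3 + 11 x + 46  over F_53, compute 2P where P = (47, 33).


Doubling: s = (3 x1^2 + a) / (2 y1)
s = (3*47^2 + 11) / (2*33) mod 53 = 1
x3 = s^2 - 2 x1 mod 53 = 1^2 - 2*47 = 13
y3 = s (x1 - x3) - y1 mod 53 = 1 * (47 - 13) - 33 = 1

2P = (13, 1)


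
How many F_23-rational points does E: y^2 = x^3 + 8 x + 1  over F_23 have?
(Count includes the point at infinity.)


For each x in F_23, count y with y^2 = x^3 + 8 x + 1 mod 23:
  x = 0: RHS = 1, y in [1, 22]  -> 2 point(s)
  x = 2: RHS = 2, y in [5, 18]  -> 2 point(s)
  x = 3: RHS = 6, y in [11, 12]  -> 2 point(s)
  x = 6: RHS = 12, y in [9, 14]  -> 2 point(s)
  x = 7: RHS = 9, y in [3, 20]  -> 2 point(s)
  x = 8: RHS = 2, y in [5, 18]  -> 2 point(s)
  x = 10: RHS = 0, y in [0]  -> 1 point(s)
  x = 12: RHS = 8, y in [10, 13]  -> 2 point(s)
  x = 13: RHS = 2, y in [5, 18]  -> 2 point(s)
  x = 15: RHS = 0, y in [0]  -> 1 point(s)
  x = 16: RHS = 16, y in [4, 19]  -> 2 point(s)
  x = 17: RHS = 13, y in [6, 17]  -> 2 point(s)
  x = 21: RHS = 0, y in [0]  -> 1 point(s)
Affine points: 23. Add the point at infinity: total = 24.

#E(F_23) = 24


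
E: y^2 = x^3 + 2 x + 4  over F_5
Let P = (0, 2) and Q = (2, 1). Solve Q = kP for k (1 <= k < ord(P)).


Enumerate multiples of P until we hit Q = (2, 1):
  1P = (0, 2)
  2P = (4, 1)
  3P = (2, 1)
Match found at i = 3.

k = 3


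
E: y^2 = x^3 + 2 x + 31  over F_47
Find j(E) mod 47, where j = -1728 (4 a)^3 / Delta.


Delta = -16(4 a^3 + 27 b^2) mod 47 = 4
-1728 * (4 a)^3 = -1728 * (4*2)^3 mod 47 = 39
j = 39 * 4^(-1) mod 47 = 45

j = 45 (mod 47)


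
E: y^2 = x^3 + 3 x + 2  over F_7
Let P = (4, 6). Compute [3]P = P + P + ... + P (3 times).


k = 3 = 11_2 (binary, LSB first: 11)
Double-and-add from P = (4, 6):
  bit 0 = 1: acc = O + (4, 6) = (4, 6)
  bit 1 = 1: acc = (4, 6) + (0, 4) = (5, 4)

3P = (5, 4)


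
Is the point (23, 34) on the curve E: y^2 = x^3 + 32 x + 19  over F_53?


Check whether y^2 = x^3 + 32 x + 19 (mod 53) for (x, y) = (23, 34).
LHS: y^2 = 34^2 mod 53 = 43
RHS: x^3 + 32 x + 19 = 23^3 + 32*23 + 19 mod 53 = 43
LHS = RHS

Yes, on the curve


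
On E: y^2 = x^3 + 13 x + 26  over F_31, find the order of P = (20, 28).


Compute successive multiples of P until we hit O:
  1P = (20, 28)
  2P = (19, 23)
  3P = (17, 18)
  4P = (12, 9)
  5P = (9, 2)
  6P = (4, 7)
  7P = (4, 24)
  8P = (9, 29)
  ... (continuing to 13P)
  13P = O

ord(P) = 13
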